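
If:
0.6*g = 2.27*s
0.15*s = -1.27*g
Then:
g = 0.00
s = 0.00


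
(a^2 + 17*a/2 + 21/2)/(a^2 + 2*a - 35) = (a + 3/2)/(a - 5)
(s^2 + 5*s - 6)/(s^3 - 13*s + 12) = (s + 6)/(s^2 + s - 12)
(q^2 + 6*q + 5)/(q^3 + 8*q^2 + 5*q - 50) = (q + 1)/(q^2 + 3*q - 10)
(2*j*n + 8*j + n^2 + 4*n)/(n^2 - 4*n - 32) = (2*j + n)/(n - 8)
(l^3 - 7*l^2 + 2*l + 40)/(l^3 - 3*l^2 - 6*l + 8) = (l - 5)/(l - 1)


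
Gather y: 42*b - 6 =42*b - 6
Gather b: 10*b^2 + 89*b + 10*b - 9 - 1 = 10*b^2 + 99*b - 10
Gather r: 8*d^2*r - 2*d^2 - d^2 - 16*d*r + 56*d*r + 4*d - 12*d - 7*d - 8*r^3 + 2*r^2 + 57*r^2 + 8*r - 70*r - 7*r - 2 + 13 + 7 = -3*d^2 - 15*d - 8*r^3 + 59*r^2 + r*(8*d^2 + 40*d - 69) + 18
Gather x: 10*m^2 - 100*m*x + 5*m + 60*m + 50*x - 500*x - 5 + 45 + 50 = 10*m^2 + 65*m + x*(-100*m - 450) + 90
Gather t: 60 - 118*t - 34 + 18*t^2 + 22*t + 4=18*t^2 - 96*t + 30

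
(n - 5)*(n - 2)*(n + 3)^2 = n^4 - n^3 - 23*n^2 - 3*n + 90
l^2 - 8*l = l*(l - 8)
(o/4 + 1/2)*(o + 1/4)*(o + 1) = o^3/4 + 13*o^2/16 + 11*o/16 + 1/8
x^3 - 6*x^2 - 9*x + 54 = (x - 6)*(x - 3)*(x + 3)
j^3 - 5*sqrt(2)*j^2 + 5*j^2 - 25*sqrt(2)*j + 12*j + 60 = (j + 5)*(j - 3*sqrt(2))*(j - 2*sqrt(2))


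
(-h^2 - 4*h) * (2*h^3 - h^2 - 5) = -2*h^5 - 7*h^4 + 4*h^3 + 5*h^2 + 20*h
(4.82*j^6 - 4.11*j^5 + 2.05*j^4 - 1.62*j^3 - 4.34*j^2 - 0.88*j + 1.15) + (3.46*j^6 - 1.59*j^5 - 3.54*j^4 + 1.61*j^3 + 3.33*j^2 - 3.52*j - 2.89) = 8.28*j^6 - 5.7*j^5 - 1.49*j^4 - 0.01*j^3 - 1.01*j^2 - 4.4*j - 1.74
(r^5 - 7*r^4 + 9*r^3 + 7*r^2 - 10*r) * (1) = r^5 - 7*r^4 + 9*r^3 + 7*r^2 - 10*r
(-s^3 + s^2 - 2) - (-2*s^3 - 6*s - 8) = s^3 + s^2 + 6*s + 6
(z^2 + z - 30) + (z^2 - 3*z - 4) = 2*z^2 - 2*z - 34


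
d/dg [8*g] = 8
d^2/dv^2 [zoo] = 0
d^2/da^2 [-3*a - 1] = 0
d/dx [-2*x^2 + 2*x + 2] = 2 - 4*x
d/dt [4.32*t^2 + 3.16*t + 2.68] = 8.64*t + 3.16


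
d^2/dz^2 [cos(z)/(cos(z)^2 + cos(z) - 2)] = (2*(2*cos(z) + 1)^2*sin(z)^2*cos(z) - (cos(z)^2 + cos(z) - 2)^2*cos(z) + (cos(z)^2 + cos(z) - 2)*(3*cos(2*z) + 4*cos(3*z) - 1)/2)/(cos(z)^2 + cos(z) - 2)^3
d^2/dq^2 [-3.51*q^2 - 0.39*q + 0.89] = -7.02000000000000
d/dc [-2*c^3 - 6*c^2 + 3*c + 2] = -6*c^2 - 12*c + 3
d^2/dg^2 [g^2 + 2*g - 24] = 2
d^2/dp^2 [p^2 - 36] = 2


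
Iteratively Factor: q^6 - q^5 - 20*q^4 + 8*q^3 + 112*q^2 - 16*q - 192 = (q + 2)*(q^5 - 3*q^4 - 14*q^3 + 36*q^2 + 40*q - 96) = (q + 2)*(q + 3)*(q^4 - 6*q^3 + 4*q^2 + 24*q - 32) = (q + 2)^2*(q + 3)*(q^3 - 8*q^2 + 20*q - 16) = (q - 4)*(q + 2)^2*(q + 3)*(q^2 - 4*q + 4) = (q - 4)*(q - 2)*(q + 2)^2*(q + 3)*(q - 2)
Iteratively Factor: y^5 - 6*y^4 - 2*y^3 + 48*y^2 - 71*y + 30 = (y - 1)*(y^4 - 5*y^3 - 7*y^2 + 41*y - 30) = (y - 1)*(y + 3)*(y^3 - 8*y^2 + 17*y - 10) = (y - 5)*(y - 1)*(y + 3)*(y^2 - 3*y + 2) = (y - 5)*(y - 2)*(y - 1)*(y + 3)*(y - 1)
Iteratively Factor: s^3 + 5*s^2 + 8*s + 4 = (s + 2)*(s^2 + 3*s + 2) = (s + 1)*(s + 2)*(s + 2)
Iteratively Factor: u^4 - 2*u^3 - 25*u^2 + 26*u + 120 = (u + 4)*(u^3 - 6*u^2 - u + 30) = (u - 5)*(u + 4)*(u^2 - u - 6) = (u - 5)*(u - 3)*(u + 4)*(u + 2)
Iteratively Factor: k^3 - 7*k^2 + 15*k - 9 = (k - 3)*(k^2 - 4*k + 3) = (k - 3)*(k - 1)*(k - 3)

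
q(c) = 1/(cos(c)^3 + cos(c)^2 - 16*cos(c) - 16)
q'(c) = (3*sin(c)*cos(c)^2 + 2*sin(c)*cos(c) - 16*sin(c))/(cos(c)^3 + cos(c)^2 - 16*cos(c) - 16)^2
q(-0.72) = -0.04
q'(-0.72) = 0.01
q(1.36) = -0.05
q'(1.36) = -0.04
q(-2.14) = -0.14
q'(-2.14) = 0.26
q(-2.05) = -0.12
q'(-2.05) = 0.20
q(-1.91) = -0.09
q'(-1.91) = 0.14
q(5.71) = -0.04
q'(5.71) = 0.01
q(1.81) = -0.08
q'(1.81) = -0.11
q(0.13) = -0.03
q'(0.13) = -0.00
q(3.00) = -6.65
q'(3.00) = -93.94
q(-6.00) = -0.03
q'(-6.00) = 0.00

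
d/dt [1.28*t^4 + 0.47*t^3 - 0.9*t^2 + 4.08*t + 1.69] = 5.12*t^3 + 1.41*t^2 - 1.8*t + 4.08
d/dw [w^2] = 2*w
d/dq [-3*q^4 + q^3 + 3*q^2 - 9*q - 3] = -12*q^3 + 3*q^2 + 6*q - 9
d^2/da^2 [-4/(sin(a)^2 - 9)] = 8*(2*sin(a)^4 + 15*sin(a)^2 - 9)/(sin(a)^2 - 9)^3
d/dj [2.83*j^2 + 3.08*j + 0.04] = 5.66*j + 3.08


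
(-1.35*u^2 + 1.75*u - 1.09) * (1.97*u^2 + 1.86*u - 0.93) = -2.6595*u^4 + 0.9365*u^3 + 2.3632*u^2 - 3.6549*u + 1.0137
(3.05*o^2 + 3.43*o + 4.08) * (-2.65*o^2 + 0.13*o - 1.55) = -8.0825*o^4 - 8.693*o^3 - 15.0936*o^2 - 4.7861*o - 6.324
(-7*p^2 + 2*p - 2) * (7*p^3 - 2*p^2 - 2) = -49*p^5 + 28*p^4 - 18*p^3 + 18*p^2 - 4*p + 4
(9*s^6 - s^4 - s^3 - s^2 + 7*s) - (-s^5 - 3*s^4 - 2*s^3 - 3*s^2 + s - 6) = 9*s^6 + s^5 + 2*s^4 + s^3 + 2*s^2 + 6*s + 6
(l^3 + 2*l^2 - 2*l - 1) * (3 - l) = -l^4 + l^3 + 8*l^2 - 5*l - 3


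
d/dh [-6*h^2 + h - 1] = 1 - 12*h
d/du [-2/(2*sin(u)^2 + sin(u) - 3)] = 2*(4*sin(u) + 1)*cos(u)/(sin(u) - cos(2*u) - 2)^2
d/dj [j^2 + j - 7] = 2*j + 1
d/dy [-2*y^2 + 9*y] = 9 - 4*y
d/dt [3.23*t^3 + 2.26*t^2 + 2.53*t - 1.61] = 9.69*t^2 + 4.52*t + 2.53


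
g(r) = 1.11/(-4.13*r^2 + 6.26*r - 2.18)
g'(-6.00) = -0.00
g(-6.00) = -0.01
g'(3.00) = 0.05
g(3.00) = -0.05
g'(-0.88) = -0.13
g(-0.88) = -0.10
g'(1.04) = 138.61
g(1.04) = -8.13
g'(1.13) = 23.65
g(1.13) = -2.92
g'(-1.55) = -0.04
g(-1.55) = -0.05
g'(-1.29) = -0.06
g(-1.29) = -0.06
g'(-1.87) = -0.03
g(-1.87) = -0.04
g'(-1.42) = -0.05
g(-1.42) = -0.06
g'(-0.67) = -0.19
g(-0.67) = -0.13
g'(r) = 1.11*(8.26*r - 6.26)/(-4.13*r^2 + 6.26*r - 2.18)^2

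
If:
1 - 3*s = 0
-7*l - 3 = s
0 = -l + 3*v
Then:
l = -10/21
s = 1/3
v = -10/63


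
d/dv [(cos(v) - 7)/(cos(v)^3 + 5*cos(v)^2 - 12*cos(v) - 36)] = (-137*cos(v)/2 - 8*cos(2*v) + cos(3*v)/2 + 112)*sin(v)/(cos(v)^3 + 5*cos(v)^2 - 12*cos(v) - 36)^2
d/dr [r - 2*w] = 1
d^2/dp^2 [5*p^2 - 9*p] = 10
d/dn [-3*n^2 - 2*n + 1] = -6*n - 2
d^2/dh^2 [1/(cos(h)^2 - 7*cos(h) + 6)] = (-4*sin(h)^4 + 27*sin(h)^2 - 273*cos(h)/4 + 21*cos(3*h)/4 + 63)/((cos(h) - 6)^3*(cos(h) - 1)^3)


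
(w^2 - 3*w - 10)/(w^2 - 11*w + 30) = (w + 2)/(w - 6)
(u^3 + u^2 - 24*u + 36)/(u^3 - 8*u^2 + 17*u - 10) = (u^2 + 3*u - 18)/(u^2 - 6*u + 5)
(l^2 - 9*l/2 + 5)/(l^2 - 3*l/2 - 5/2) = (l - 2)/(l + 1)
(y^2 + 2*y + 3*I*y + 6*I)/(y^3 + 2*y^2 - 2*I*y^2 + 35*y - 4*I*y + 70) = (y + 3*I)/(y^2 - 2*I*y + 35)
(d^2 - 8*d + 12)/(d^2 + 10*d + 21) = (d^2 - 8*d + 12)/(d^2 + 10*d + 21)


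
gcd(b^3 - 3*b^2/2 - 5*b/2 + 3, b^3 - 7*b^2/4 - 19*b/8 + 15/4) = b^2 - b/2 - 3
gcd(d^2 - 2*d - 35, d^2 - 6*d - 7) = d - 7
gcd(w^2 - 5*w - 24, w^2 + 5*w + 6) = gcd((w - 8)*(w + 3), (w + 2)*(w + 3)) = w + 3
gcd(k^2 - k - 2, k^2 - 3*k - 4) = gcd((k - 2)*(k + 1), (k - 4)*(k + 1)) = k + 1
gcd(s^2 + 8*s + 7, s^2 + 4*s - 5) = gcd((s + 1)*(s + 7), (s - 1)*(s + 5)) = 1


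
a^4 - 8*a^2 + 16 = (a - 2)^2*(a + 2)^2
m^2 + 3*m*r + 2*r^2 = (m + r)*(m + 2*r)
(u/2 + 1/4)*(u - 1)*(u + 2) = u^3/2 + 3*u^2/4 - 3*u/4 - 1/2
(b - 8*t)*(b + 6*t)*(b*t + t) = b^3*t - 2*b^2*t^2 + b^2*t - 48*b*t^3 - 2*b*t^2 - 48*t^3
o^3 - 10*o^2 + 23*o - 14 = (o - 7)*(o - 2)*(o - 1)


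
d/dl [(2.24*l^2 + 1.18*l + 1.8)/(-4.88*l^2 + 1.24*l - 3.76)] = (8.536*l^2 + 0.723200000000002*l - 6.6688)/(23.8144*l^4 - 12.1024*l^3 + 38.2352*l^2 - 9.3248*l + 14.1376)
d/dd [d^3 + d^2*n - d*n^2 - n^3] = 3*d^2 + 2*d*n - n^2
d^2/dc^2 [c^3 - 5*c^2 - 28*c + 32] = 6*c - 10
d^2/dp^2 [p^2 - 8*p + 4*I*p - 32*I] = 2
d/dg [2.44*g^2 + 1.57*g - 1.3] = 4.88*g + 1.57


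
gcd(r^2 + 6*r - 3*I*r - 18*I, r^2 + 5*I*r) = 1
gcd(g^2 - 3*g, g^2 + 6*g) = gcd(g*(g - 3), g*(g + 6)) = g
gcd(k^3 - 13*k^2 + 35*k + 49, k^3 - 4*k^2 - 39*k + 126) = k - 7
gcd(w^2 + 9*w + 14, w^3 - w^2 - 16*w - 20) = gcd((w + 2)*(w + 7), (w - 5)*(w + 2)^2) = w + 2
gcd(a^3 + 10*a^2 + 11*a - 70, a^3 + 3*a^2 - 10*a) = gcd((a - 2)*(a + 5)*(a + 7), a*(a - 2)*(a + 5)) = a^2 + 3*a - 10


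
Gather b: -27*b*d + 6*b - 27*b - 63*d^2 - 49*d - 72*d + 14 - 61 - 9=b*(-27*d - 21) - 63*d^2 - 121*d - 56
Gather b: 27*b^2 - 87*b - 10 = 27*b^2 - 87*b - 10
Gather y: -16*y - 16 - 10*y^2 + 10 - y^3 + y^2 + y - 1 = -y^3 - 9*y^2 - 15*y - 7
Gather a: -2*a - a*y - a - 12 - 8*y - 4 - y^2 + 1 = a*(-y - 3) - y^2 - 8*y - 15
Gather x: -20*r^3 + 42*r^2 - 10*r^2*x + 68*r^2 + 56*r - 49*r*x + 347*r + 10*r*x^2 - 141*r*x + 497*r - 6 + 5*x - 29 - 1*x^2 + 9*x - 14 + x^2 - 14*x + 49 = -20*r^3 + 110*r^2 + 10*r*x^2 + 900*r + x*(-10*r^2 - 190*r)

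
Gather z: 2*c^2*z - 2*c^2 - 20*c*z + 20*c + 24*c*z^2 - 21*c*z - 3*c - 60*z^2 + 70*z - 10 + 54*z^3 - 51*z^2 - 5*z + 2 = -2*c^2 + 17*c + 54*z^3 + z^2*(24*c - 111) + z*(2*c^2 - 41*c + 65) - 8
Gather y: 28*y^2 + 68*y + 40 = 28*y^2 + 68*y + 40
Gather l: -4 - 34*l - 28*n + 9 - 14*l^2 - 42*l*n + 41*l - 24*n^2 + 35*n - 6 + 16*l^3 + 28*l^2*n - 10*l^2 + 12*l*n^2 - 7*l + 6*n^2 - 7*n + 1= 16*l^3 + l^2*(28*n - 24) + l*(12*n^2 - 42*n) - 18*n^2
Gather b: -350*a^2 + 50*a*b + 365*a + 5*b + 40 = -350*a^2 + 365*a + b*(50*a + 5) + 40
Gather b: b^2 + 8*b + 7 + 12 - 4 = b^2 + 8*b + 15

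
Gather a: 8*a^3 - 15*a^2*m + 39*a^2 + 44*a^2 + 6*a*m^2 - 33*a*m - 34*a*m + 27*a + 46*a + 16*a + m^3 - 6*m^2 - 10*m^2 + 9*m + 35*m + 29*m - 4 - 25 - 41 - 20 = 8*a^3 + a^2*(83 - 15*m) + a*(6*m^2 - 67*m + 89) + m^3 - 16*m^2 + 73*m - 90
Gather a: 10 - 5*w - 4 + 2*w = 6 - 3*w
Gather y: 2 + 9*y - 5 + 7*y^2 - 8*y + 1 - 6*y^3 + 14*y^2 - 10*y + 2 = -6*y^3 + 21*y^2 - 9*y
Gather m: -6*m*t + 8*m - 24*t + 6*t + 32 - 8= m*(8 - 6*t) - 18*t + 24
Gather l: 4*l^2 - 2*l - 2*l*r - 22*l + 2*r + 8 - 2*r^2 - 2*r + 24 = 4*l^2 + l*(-2*r - 24) - 2*r^2 + 32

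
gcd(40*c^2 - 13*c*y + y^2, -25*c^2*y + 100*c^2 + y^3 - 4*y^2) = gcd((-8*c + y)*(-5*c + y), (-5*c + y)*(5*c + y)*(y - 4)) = -5*c + y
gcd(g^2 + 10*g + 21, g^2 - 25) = 1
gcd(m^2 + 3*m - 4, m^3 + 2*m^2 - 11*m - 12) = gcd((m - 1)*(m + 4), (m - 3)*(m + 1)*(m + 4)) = m + 4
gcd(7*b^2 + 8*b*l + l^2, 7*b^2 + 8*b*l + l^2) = 7*b^2 + 8*b*l + l^2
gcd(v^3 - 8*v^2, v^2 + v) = v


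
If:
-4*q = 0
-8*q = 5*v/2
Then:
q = 0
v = 0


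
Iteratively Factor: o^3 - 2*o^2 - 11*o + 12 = (o + 3)*(o^2 - 5*o + 4) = (o - 4)*(o + 3)*(o - 1)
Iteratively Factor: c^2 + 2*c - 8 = (c - 2)*(c + 4)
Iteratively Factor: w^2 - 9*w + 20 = (w - 4)*(w - 5)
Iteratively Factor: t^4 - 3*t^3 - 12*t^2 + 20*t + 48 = (t - 4)*(t^3 + t^2 - 8*t - 12) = (t - 4)*(t + 2)*(t^2 - t - 6) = (t - 4)*(t - 3)*(t + 2)*(t + 2)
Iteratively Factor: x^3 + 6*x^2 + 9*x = (x + 3)*(x^2 + 3*x) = (x + 3)^2*(x)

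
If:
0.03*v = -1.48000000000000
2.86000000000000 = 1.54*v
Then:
No Solution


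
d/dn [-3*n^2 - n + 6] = -6*n - 1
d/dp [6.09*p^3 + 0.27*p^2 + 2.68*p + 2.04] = 18.27*p^2 + 0.54*p + 2.68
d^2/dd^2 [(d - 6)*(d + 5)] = 2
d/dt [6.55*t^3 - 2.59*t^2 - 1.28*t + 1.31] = 19.65*t^2 - 5.18*t - 1.28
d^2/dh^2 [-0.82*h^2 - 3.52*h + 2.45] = -1.64000000000000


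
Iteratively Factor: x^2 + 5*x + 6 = (x + 2)*(x + 3)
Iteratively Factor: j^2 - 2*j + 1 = (j - 1)*(j - 1)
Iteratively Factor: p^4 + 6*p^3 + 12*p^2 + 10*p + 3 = (p + 1)*(p^3 + 5*p^2 + 7*p + 3) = (p + 1)^2*(p^2 + 4*p + 3) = (p + 1)^2*(p + 3)*(p + 1)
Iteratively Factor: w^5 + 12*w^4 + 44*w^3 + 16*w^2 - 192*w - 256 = (w + 2)*(w^4 + 10*w^3 + 24*w^2 - 32*w - 128) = (w + 2)*(w + 4)*(w^3 + 6*w^2 - 32) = (w - 2)*(w + 2)*(w + 4)*(w^2 + 8*w + 16) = (w - 2)*(w + 2)*(w + 4)^2*(w + 4)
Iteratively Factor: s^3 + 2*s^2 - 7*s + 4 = (s - 1)*(s^2 + 3*s - 4) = (s - 1)*(s + 4)*(s - 1)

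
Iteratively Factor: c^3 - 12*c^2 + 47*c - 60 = (c - 5)*(c^2 - 7*c + 12) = (c - 5)*(c - 4)*(c - 3)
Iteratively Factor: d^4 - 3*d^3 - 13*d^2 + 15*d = (d - 1)*(d^3 - 2*d^2 - 15*d) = (d - 1)*(d + 3)*(d^2 - 5*d) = (d - 5)*(d - 1)*(d + 3)*(d)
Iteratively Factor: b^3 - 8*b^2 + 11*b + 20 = (b - 5)*(b^2 - 3*b - 4) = (b - 5)*(b - 4)*(b + 1)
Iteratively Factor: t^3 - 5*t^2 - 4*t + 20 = (t + 2)*(t^2 - 7*t + 10) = (t - 5)*(t + 2)*(t - 2)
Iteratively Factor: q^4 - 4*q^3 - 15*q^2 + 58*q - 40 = (q + 4)*(q^3 - 8*q^2 + 17*q - 10) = (q - 1)*(q + 4)*(q^2 - 7*q + 10) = (q - 2)*(q - 1)*(q + 4)*(q - 5)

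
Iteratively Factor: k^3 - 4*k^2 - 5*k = (k - 5)*(k^2 + k) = (k - 5)*(k + 1)*(k)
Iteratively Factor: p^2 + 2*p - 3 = (p - 1)*(p + 3)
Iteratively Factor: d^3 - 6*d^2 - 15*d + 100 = (d - 5)*(d^2 - d - 20) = (d - 5)^2*(d + 4)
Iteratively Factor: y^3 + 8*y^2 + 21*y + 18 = (y + 3)*(y^2 + 5*y + 6) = (y + 2)*(y + 3)*(y + 3)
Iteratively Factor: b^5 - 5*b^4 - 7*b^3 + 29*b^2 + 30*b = (b)*(b^4 - 5*b^3 - 7*b^2 + 29*b + 30) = b*(b - 5)*(b^3 - 7*b - 6) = b*(b - 5)*(b + 1)*(b^2 - b - 6) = b*(b - 5)*(b + 1)*(b + 2)*(b - 3)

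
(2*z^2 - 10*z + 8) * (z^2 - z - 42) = 2*z^4 - 12*z^3 - 66*z^2 + 412*z - 336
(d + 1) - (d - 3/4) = 7/4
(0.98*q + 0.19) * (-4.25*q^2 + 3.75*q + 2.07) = -4.165*q^3 + 2.8675*q^2 + 2.7411*q + 0.3933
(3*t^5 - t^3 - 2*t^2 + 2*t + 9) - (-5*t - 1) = 3*t^5 - t^3 - 2*t^2 + 7*t + 10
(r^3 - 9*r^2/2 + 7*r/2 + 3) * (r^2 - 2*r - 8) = r^5 - 13*r^4/2 + 9*r^3/2 + 32*r^2 - 34*r - 24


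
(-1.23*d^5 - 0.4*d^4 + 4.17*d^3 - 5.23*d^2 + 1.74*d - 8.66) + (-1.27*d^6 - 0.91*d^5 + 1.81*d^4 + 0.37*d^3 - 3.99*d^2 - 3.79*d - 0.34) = -1.27*d^6 - 2.14*d^5 + 1.41*d^4 + 4.54*d^3 - 9.22*d^2 - 2.05*d - 9.0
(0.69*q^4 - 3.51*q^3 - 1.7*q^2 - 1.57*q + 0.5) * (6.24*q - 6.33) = 4.3056*q^5 - 26.2701*q^4 + 11.6103*q^3 + 0.964199999999998*q^2 + 13.0581*q - 3.165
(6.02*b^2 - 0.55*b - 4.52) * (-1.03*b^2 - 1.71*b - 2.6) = -6.2006*b^4 - 9.7277*b^3 - 10.0559*b^2 + 9.1592*b + 11.752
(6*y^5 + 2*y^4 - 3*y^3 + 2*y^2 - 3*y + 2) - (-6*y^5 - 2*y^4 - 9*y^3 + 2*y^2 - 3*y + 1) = 12*y^5 + 4*y^4 + 6*y^3 + 1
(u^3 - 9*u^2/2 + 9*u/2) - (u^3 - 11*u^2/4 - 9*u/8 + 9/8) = -7*u^2/4 + 45*u/8 - 9/8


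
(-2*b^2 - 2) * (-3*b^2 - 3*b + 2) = 6*b^4 + 6*b^3 + 2*b^2 + 6*b - 4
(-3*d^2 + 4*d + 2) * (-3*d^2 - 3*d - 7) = 9*d^4 - 3*d^3 + 3*d^2 - 34*d - 14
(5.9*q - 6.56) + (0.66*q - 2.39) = 6.56*q - 8.95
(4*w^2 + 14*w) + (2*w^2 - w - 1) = 6*w^2 + 13*w - 1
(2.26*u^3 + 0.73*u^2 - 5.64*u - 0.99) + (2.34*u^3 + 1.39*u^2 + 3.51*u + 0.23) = 4.6*u^3 + 2.12*u^2 - 2.13*u - 0.76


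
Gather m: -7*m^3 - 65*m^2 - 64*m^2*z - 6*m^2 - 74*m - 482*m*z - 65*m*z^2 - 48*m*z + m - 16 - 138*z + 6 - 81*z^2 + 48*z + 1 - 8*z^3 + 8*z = -7*m^3 + m^2*(-64*z - 71) + m*(-65*z^2 - 530*z - 73) - 8*z^3 - 81*z^2 - 82*z - 9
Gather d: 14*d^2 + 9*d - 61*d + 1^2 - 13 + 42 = 14*d^2 - 52*d + 30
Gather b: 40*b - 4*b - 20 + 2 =36*b - 18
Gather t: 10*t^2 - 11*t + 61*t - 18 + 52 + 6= 10*t^2 + 50*t + 40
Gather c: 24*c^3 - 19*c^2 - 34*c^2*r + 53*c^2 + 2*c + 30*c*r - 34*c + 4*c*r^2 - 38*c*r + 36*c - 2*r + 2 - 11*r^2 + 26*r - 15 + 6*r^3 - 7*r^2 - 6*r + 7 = 24*c^3 + c^2*(34 - 34*r) + c*(4*r^2 - 8*r + 4) + 6*r^3 - 18*r^2 + 18*r - 6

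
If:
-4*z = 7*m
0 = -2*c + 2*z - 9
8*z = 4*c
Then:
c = -9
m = 18/7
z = -9/2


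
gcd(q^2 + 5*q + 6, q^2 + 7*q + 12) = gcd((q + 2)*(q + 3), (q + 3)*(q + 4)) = q + 3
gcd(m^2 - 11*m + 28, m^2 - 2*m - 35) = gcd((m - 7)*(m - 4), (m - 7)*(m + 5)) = m - 7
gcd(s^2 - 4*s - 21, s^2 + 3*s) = s + 3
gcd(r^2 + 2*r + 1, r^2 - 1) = r + 1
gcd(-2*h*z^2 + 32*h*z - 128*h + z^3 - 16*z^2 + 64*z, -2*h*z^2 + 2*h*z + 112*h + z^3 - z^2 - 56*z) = -2*h*z + 16*h + z^2 - 8*z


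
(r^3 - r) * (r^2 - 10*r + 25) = r^5 - 10*r^4 + 24*r^3 + 10*r^2 - 25*r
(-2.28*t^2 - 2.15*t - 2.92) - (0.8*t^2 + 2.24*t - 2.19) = -3.08*t^2 - 4.39*t - 0.73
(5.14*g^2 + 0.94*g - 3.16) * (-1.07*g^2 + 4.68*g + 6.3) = -5.4998*g^4 + 23.0494*g^3 + 40.1624*g^2 - 8.8668*g - 19.908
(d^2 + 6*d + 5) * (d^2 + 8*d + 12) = d^4 + 14*d^3 + 65*d^2 + 112*d + 60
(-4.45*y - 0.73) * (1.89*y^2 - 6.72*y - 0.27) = -8.4105*y^3 + 28.5243*y^2 + 6.1071*y + 0.1971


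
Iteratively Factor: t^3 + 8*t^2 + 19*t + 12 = (t + 4)*(t^2 + 4*t + 3) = (t + 1)*(t + 4)*(t + 3)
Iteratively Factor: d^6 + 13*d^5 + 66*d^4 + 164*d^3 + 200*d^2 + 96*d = (d + 4)*(d^5 + 9*d^4 + 30*d^3 + 44*d^2 + 24*d) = (d + 2)*(d + 4)*(d^4 + 7*d^3 + 16*d^2 + 12*d) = d*(d + 2)*(d + 4)*(d^3 + 7*d^2 + 16*d + 12) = d*(d + 2)^2*(d + 4)*(d^2 + 5*d + 6) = d*(d + 2)^2*(d + 3)*(d + 4)*(d + 2)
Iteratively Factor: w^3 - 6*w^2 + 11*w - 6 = (w - 2)*(w^2 - 4*w + 3) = (w - 3)*(w - 2)*(w - 1)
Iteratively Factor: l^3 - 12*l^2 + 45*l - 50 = (l - 2)*(l^2 - 10*l + 25) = (l - 5)*(l - 2)*(l - 5)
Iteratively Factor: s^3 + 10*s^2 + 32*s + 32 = (s + 2)*(s^2 + 8*s + 16) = (s + 2)*(s + 4)*(s + 4)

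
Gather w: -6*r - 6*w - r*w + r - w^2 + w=-5*r - w^2 + w*(-r - 5)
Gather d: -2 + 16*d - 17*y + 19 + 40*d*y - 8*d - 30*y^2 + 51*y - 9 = d*(40*y + 8) - 30*y^2 + 34*y + 8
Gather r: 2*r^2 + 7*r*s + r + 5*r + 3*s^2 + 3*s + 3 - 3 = 2*r^2 + r*(7*s + 6) + 3*s^2 + 3*s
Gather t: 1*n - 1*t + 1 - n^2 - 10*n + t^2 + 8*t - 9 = -n^2 - 9*n + t^2 + 7*t - 8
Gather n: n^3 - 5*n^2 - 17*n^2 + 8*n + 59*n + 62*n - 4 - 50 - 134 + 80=n^3 - 22*n^2 + 129*n - 108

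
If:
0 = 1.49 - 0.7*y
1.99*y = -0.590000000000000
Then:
No Solution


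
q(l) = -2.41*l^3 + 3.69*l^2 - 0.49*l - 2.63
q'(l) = -7.23*l^2 + 7.38*l - 0.49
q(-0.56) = -0.78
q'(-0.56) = -6.89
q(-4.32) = 262.65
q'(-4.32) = -167.30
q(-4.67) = 325.59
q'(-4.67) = -192.63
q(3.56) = -66.34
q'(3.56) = -65.85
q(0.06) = -2.65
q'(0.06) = -0.07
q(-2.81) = 81.36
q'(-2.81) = -78.32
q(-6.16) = 703.73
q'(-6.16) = -320.30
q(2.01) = -8.28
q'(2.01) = -14.87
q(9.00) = -1465.04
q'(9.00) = -519.70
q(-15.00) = 8968.72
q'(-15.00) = -1737.94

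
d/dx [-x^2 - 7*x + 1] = -2*x - 7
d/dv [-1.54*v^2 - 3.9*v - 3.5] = -3.08*v - 3.9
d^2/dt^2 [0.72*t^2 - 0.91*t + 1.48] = 1.44000000000000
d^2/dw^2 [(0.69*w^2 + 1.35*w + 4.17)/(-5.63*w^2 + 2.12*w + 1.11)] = (-102.052758*w^3 - 818.92854*w^2 + 248.009382*w - 84.949116)/(178.453547*w^6 - 201.592284*w^5 - 29.640261*w^4 + 69.962968*w^3 + 5.843817*w^2 - 7.836156*w - 1.367631)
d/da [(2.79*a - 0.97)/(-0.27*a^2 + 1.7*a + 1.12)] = (0.7533*a^2 - 0.5238*a + 4.7738)/(0.0729*a^4 - 0.918*a^3 + 2.2852*a^2 + 3.808*a + 1.2544)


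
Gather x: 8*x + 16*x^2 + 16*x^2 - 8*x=32*x^2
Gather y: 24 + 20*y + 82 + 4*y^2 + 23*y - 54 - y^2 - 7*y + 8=3*y^2 + 36*y + 60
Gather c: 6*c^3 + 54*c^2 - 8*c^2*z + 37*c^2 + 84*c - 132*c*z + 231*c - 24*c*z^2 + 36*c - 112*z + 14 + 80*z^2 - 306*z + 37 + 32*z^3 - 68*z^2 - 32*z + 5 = 6*c^3 + c^2*(91 - 8*z) + c*(-24*z^2 - 132*z + 351) + 32*z^3 + 12*z^2 - 450*z + 56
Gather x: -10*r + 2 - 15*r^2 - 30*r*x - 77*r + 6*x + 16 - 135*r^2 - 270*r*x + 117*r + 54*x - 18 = -150*r^2 + 30*r + x*(60 - 300*r)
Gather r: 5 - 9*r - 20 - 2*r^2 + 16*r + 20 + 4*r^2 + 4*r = 2*r^2 + 11*r + 5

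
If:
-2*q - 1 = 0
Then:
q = -1/2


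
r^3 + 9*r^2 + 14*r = r*(r + 2)*(r + 7)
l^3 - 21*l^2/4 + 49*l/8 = l*(l - 7/2)*(l - 7/4)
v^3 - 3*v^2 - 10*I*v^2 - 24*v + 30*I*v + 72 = (v - 3)*(v - 6*I)*(v - 4*I)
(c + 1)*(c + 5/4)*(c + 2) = c^3 + 17*c^2/4 + 23*c/4 + 5/2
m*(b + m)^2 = b^2*m + 2*b*m^2 + m^3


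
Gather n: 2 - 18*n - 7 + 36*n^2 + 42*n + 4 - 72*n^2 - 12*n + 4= -36*n^2 + 12*n + 3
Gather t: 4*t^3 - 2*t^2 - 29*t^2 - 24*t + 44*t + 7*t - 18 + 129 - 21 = 4*t^3 - 31*t^2 + 27*t + 90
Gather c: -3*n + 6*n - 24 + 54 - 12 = 3*n + 18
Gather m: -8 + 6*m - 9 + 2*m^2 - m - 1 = 2*m^2 + 5*m - 18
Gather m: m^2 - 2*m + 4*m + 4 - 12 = m^2 + 2*m - 8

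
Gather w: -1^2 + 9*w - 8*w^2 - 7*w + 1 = -8*w^2 + 2*w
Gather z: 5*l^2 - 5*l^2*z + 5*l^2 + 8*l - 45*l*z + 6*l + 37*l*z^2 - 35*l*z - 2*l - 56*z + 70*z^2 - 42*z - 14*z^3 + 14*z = 10*l^2 + 12*l - 14*z^3 + z^2*(37*l + 70) + z*(-5*l^2 - 80*l - 84)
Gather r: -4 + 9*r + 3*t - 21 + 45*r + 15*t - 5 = 54*r + 18*t - 30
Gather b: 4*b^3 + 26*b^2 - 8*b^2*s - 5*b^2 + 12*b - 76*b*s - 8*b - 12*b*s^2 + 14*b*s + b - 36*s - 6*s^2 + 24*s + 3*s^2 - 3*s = 4*b^3 + b^2*(21 - 8*s) + b*(-12*s^2 - 62*s + 5) - 3*s^2 - 15*s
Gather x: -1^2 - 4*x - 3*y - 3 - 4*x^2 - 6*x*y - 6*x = -4*x^2 + x*(-6*y - 10) - 3*y - 4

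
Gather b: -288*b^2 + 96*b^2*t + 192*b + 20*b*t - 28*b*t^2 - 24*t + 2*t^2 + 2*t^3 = b^2*(96*t - 288) + b*(-28*t^2 + 20*t + 192) + 2*t^3 + 2*t^2 - 24*t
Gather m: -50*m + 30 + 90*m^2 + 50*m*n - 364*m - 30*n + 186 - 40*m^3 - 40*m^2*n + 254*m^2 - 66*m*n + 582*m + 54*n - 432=-40*m^3 + m^2*(344 - 40*n) + m*(168 - 16*n) + 24*n - 216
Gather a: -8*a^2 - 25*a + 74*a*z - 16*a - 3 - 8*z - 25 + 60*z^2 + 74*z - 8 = -8*a^2 + a*(74*z - 41) + 60*z^2 + 66*z - 36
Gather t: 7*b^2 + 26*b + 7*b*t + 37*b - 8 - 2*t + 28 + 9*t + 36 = 7*b^2 + 63*b + t*(7*b + 7) + 56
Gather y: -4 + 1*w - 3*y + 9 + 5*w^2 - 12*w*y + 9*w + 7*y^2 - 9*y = 5*w^2 + 10*w + 7*y^2 + y*(-12*w - 12) + 5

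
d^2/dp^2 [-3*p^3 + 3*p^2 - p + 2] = 6 - 18*p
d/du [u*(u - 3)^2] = 3*(u - 3)*(u - 1)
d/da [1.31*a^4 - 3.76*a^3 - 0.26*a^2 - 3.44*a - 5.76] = 5.24*a^3 - 11.28*a^2 - 0.52*a - 3.44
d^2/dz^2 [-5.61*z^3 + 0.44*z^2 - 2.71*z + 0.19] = 0.88 - 33.66*z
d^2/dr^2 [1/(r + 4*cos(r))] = 2*(2*r*cos(r) + 8*sin(r)^2 - 8*sin(r) + 9)/(r + 4*cos(r))^3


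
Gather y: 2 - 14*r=2 - 14*r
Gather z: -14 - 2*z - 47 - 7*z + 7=-9*z - 54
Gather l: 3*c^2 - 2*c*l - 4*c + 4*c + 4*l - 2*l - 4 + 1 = 3*c^2 + l*(2 - 2*c) - 3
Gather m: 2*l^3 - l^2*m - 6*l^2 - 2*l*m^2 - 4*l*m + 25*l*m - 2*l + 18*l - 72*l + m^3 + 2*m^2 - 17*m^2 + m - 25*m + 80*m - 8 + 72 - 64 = 2*l^3 - 6*l^2 - 56*l + m^3 + m^2*(-2*l - 15) + m*(-l^2 + 21*l + 56)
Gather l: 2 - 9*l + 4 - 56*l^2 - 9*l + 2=-56*l^2 - 18*l + 8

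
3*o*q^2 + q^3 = q^2*(3*o + q)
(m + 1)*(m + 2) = m^2 + 3*m + 2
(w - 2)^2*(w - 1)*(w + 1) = w^4 - 4*w^3 + 3*w^2 + 4*w - 4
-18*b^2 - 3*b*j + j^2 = (-6*b + j)*(3*b + j)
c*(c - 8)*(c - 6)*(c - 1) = c^4 - 15*c^3 + 62*c^2 - 48*c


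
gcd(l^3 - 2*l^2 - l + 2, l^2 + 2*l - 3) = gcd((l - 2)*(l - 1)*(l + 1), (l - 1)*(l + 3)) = l - 1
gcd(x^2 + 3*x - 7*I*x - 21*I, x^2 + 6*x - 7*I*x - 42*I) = x - 7*I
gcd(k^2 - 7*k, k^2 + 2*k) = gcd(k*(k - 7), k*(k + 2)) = k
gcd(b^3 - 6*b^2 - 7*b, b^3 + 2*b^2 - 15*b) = b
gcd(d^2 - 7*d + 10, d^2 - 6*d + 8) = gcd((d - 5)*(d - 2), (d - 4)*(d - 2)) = d - 2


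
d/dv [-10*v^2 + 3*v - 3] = 3 - 20*v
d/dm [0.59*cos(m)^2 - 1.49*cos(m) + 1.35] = (1.49 - 1.18*cos(m))*sin(m)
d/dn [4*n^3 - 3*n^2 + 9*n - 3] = 12*n^2 - 6*n + 9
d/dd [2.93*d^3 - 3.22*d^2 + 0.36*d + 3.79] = 8.79*d^2 - 6.44*d + 0.36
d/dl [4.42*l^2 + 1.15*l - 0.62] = 8.84*l + 1.15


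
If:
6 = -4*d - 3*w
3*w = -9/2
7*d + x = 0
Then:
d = -3/8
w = -3/2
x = 21/8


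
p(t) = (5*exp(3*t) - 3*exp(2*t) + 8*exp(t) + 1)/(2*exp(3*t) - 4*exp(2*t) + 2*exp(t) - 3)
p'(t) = (-6*exp(3*t) + 8*exp(2*t) - 2*exp(t))*(5*exp(3*t) - 3*exp(2*t) + 8*exp(t) + 1)/(2*exp(3*t) - 4*exp(2*t) + 2*exp(t) - 3)^2 + (15*exp(3*t) - 6*exp(2*t) + 8*exp(t))/(2*exp(3*t) - 4*exp(2*t) + 2*exp(t) - 3)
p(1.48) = 4.10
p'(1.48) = -3.02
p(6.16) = 2.51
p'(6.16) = -0.01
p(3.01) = 2.70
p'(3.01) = -0.22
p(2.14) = 3.07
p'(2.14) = -0.77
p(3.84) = 2.58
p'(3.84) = -0.08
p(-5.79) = -0.34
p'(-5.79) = -0.01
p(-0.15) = -2.98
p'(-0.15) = -3.67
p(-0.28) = -2.57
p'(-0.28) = -2.71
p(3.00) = 2.70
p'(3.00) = -0.22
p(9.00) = 2.50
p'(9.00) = 0.00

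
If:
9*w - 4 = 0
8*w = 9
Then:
No Solution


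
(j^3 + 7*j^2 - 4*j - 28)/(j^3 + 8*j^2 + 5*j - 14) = (j - 2)/(j - 1)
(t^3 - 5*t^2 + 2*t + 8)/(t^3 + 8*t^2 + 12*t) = (t^3 - 5*t^2 + 2*t + 8)/(t*(t^2 + 8*t + 12))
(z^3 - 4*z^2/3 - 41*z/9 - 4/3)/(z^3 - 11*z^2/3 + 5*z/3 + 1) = (z + 4/3)/(z - 1)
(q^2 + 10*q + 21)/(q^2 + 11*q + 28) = (q + 3)/(q + 4)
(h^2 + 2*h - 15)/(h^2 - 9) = (h + 5)/(h + 3)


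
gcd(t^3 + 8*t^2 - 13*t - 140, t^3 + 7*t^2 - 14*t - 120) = t^2 + t - 20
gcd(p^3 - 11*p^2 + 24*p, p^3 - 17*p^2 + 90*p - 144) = p^2 - 11*p + 24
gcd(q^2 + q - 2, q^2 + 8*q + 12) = q + 2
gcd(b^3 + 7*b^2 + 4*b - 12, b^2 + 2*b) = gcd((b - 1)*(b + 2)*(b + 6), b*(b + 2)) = b + 2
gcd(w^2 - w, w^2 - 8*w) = w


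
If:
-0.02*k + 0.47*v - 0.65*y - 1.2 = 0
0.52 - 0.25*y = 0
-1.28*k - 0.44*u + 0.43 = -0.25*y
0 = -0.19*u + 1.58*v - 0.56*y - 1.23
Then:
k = -9.31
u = 29.25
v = 5.03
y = 2.08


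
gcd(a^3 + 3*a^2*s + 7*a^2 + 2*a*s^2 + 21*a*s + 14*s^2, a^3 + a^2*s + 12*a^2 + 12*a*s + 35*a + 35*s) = a^2 + a*s + 7*a + 7*s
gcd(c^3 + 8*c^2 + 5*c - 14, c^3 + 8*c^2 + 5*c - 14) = c^3 + 8*c^2 + 5*c - 14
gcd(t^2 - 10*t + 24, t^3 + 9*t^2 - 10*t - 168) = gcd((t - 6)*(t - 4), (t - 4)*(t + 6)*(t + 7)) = t - 4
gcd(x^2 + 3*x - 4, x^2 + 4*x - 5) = x - 1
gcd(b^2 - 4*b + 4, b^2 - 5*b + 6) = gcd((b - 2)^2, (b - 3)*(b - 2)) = b - 2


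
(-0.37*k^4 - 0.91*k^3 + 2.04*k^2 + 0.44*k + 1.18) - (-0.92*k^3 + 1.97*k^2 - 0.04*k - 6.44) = -0.37*k^4 + 0.01*k^3 + 0.0700000000000001*k^2 + 0.48*k + 7.62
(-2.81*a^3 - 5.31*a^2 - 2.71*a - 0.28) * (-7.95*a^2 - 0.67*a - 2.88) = 22.3395*a^5 + 44.0972*a^4 + 33.195*a^3 + 19.3345*a^2 + 7.9924*a + 0.8064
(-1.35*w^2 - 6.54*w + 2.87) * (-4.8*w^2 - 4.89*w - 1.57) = 6.48*w^4 + 37.9935*w^3 + 20.3241*w^2 - 3.7665*w - 4.5059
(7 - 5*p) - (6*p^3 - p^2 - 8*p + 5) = -6*p^3 + p^2 + 3*p + 2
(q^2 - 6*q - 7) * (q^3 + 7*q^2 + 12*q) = q^5 + q^4 - 37*q^3 - 121*q^2 - 84*q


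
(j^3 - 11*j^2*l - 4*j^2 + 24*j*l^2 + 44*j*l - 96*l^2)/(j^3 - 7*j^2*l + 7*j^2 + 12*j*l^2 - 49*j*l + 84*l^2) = (j^2 - 8*j*l - 4*j + 32*l)/(j^2 - 4*j*l + 7*j - 28*l)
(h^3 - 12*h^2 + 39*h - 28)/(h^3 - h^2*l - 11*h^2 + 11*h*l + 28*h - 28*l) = (h - 1)/(h - l)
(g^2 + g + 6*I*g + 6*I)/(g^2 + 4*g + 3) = (g + 6*I)/(g + 3)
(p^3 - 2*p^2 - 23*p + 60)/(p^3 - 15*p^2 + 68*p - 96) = (p + 5)/(p - 8)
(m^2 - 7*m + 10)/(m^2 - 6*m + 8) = (m - 5)/(m - 4)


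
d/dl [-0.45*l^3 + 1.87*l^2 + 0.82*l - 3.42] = -1.35*l^2 + 3.74*l + 0.82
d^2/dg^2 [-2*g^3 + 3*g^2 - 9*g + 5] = 6 - 12*g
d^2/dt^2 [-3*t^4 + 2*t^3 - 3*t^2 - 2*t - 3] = -36*t^2 + 12*t - 6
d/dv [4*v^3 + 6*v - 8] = 12*v^2 + 6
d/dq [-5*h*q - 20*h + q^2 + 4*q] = -5*h + 2*q + 4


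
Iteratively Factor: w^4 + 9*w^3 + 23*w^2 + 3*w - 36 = (w + 3)*(w^3 + 6*w^2 + 5*w - 12) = (w + 3)*(w + 4)*(w^2 + 2*w - 3) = (w - 1)*(w + 3)*(w + 4)*(w + 3)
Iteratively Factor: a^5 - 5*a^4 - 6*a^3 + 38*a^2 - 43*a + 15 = (a - 1)*(a^4 - 4*a^3 - 10*a^2 + 28*a - 15) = (a - 1)^2*(a^3 - 3*a^2 - 13*a + 15) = (a - 1)^3*(a^2 - 2*a - 15) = (a - 1)^3*(a + 3)*(a - 5)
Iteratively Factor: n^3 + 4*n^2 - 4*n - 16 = (n + 2)*(n^2 + 2*n - 8) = (n + 2)*(n + 4)*(n - 2)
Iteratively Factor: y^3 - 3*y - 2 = (y - 2)*(y^2 + 2*y + 1) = (y - 2)*(y + 1)*(y + 1)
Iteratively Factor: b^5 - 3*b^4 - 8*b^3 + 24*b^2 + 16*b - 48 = (b + 2)*(b^4 - 5*b^3 + 2*b^2 + 20*b - 24) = (b - 3)*(b + 2)*(b^3 - 2*b^2 - 4*b + 8) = (b - 3)*(b + 2)^2*(b^2 - 4*b + 4) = (b - 3)*(b - 2)*(b + 2)^2*(b - 2)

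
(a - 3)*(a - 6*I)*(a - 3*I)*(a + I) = a^4 - 3*a^3 - 8*I*a^3 - 9*a^2 + 24*I*a^2 + 27*a - 18*I*a + 54*I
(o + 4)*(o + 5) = o^2 + 9*o + 20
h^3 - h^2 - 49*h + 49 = (h - 7)*(h - 1)*(h + 7)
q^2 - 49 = (q - 7)*(q + 7)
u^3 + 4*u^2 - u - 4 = (u - 1)*(u + 1)*(u + 4)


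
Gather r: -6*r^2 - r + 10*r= -6*r^2 + 9*r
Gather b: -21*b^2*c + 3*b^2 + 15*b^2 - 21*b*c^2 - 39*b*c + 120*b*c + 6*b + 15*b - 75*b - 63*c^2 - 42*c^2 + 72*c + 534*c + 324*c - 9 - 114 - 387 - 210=b^2*(18 - 21*c) + b*(-21*c^2 + 81*c - 54) - 105*c^2 + 930*c - 720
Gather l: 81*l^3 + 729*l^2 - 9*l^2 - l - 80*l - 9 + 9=81*l^3 + 720*l^2 - 81*l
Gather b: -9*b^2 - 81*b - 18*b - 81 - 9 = -9*b^2 - 99*b - 90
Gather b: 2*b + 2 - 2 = 2*b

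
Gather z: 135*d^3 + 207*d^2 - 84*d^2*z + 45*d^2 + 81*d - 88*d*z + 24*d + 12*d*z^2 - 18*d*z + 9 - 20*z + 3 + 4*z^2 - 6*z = 135*d^3 + 252*d^2 + 105*d + z^2*(12*d + 4) + z*(-84*d^2 - 106*d - 26) + 12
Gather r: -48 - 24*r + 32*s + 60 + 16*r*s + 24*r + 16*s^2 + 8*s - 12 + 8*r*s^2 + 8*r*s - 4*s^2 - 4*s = r*(8*s^2 + 24*s) + 12*s^2 + 36*s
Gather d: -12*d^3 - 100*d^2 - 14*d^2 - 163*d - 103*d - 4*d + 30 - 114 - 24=-12*d^3 - 114*d^2 - 270*d - 108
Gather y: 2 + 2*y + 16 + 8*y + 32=10*y + 50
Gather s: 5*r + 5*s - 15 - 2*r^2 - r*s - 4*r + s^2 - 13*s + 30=-2*r^2 + r + s^2 + s*(-r - 8) + 15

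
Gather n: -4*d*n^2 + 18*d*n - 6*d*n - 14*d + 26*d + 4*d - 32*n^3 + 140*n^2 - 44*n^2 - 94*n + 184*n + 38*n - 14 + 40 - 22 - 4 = 16*d - 32*n^3 + n^2*(96 - 4*d) + n*(12*d + 128)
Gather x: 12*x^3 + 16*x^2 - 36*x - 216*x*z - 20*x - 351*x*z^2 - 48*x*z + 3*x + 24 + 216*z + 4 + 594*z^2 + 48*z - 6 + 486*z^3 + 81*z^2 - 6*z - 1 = 12*x^3 + 16*x^2 + x*(-351*z^2 - 264*z - 53) + 486*z^3 + 675*z^2 + 258*z + 21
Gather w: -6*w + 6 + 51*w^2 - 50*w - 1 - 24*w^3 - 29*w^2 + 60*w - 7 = -24*w^3 + 22*w^2 + 4*w - 2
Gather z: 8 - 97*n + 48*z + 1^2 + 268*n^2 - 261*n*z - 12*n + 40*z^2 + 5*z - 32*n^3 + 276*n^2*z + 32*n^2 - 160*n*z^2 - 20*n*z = -32*n^3 + 300*n^2 - 109*n + z^2*(40 - 160*n) + z*(276*n^2 - 281*n + 53) + 9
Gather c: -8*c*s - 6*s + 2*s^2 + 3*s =-8*c*s + 2*s^2 - 3*s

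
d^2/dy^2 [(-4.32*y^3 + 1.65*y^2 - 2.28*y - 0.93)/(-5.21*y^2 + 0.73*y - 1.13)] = (-2.27373675443232e-13*y^5 + 64.9641900000001*y^3 + 188.36694*y^2 - 68.66343*y - 10.41141)/(141.420761*y^6 - 59.445579*y^5 + 100.347726*y^4 - 26.175391*y^3 + 21.764478*y^2 - 2.796411*y + 1.442897)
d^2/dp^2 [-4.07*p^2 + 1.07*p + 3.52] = -8.14000000000000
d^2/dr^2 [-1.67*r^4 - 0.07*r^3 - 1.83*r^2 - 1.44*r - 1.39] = -20.04*r^2 - 0.42*r - 3.66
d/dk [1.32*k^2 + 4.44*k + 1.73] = 2.64*k + 4.44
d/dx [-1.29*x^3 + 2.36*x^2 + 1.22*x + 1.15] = -3.87*x^2 + 4.72*x + 1.22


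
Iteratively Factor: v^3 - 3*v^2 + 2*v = (v - 2)*(v^2 - v) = (v - 2)*(v - 1)*(v)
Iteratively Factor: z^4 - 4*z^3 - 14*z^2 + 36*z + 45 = (z + 3)*(z^3 - 7*z^2 + 7*z + 15) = (z - 3)*(z + 3)*(z^2 - 4*z - 5) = (z - 3)*(z + 1)*(z + 3)*(z - 5)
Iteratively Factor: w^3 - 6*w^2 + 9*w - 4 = (w - 1)*(w^2 - 5*w + 4) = (w - 4)*(w - 1)*(w - 1)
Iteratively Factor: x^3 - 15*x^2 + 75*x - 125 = (x - 5)*(x^2 - 10*x + 25) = (x - 5)^2*(x - 5)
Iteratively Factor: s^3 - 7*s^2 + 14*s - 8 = (s - 1)*(s^2 - 6*s + 8) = (s - 4)*(s - 1)*(s - 2)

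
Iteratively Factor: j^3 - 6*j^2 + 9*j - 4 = (j - 1)*(j^2 - 5*j + 4) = (j - 4)*(j - 1)*(j - 1)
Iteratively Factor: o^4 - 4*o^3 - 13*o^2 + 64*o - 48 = (o - 1)*(o^3 - 3*o^2 - 16*o + 48) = (o - 1)*(o + 4)*(o^2 - 7*o + 12) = (o - 3)*(o - 1)*(o + 4)*(o - 4)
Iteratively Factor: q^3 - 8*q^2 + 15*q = (q - 5)*(q^2 - 3*q) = (q - 5)*(q - 3)*(q)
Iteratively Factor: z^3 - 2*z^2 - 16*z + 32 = (z + 4)*(z^2 - 6*z + 8) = (z - 2)*(z + 4)*(z - 4)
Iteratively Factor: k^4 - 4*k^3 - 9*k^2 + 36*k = (k + 3)*(k^3 - 7*k^2 + 12*k) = k*(k + 3)*(k^2 - 7*k + 12) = k*(k - 3)*(k + 3)*(k - 4)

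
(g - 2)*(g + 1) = g^2 - g - 2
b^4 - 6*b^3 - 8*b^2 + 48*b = b*(b - 6)*(b - 2*sqrt(2))*(b + 2*sqrt(2))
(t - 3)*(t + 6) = t^2 + 3*t - 18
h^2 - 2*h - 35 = (h - 7)*(h + 5)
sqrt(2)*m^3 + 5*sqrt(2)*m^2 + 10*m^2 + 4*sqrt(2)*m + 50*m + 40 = (m + 4)*(m + 5*sqrt(2))*(sqrt(2)*m + sqrt(2))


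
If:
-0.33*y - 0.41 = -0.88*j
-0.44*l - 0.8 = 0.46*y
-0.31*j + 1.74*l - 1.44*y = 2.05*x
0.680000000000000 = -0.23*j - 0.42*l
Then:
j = 0.49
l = -1.89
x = -1.72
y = 0.07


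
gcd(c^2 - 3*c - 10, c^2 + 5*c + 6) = c + 2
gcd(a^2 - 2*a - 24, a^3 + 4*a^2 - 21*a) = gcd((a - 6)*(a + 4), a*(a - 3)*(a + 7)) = 1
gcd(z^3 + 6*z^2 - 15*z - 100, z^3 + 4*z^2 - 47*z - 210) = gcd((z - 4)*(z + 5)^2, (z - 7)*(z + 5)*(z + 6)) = z + 5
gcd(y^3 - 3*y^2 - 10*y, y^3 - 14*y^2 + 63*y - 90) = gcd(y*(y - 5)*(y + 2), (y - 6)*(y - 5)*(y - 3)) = y - 5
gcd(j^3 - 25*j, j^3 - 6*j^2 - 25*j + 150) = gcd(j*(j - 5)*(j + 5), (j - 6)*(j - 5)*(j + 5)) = j^2 - 25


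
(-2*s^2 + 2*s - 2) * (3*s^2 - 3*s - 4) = -6*s^4 + 12*s^3 - 4*s^2 - 2*s + 8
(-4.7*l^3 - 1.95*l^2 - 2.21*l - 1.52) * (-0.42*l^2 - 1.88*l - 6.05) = 1.974*l^5 + 9.655*l^4 + 33.0292*l^3 + 16.5907*l^2 + 16.2281*l + 9.196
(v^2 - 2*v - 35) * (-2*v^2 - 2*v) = -2*v^4 + 2*v^3 + 74*v^2 + 70*v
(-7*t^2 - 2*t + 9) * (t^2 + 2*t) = -7*t^4 - 16*t^3 + 5*t^2 + 18*t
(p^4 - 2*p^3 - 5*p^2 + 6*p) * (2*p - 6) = 2*p^5 - 10*p^4 + 2*p^3 + 42*p^2 - 36*p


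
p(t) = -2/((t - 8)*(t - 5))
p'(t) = 2/((t - 8)*(t - 5)^2) + 2/((t - 8)^2*(t - 5)) = 2*(2*t - 13)/((t - 8)^2*(t - 5)^2)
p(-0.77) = -0.04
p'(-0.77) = -0.01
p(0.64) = -0.06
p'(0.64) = -0.02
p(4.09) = -0.56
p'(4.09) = -0.76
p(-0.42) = -0.04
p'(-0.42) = -0.01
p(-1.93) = -0.03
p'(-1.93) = -0.01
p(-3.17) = -0.02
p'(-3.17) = -0.00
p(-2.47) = -0.03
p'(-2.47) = -0.01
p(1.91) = -0.11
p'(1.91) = -0.05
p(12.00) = -0.07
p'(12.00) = 0.03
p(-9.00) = -0.00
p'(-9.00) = 0.00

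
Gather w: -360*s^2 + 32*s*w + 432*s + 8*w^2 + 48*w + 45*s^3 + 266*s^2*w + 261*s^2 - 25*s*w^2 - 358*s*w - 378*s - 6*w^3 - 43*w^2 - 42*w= 45*s^3 - 99*s^2 + 54*s - 6*w^3 + w^2*(-25*s - 35) + w*(266*s^2 - 326*s + 6)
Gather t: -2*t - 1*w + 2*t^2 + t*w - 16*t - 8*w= 2*t^2 + t*(w - 18) - 9*w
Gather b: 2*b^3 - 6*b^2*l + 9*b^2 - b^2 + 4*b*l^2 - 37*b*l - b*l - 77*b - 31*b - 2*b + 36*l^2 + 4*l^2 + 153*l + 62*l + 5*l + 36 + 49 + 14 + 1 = 2*b^3 + b^2*(8 - 6*l) + b*(4*l^2 - 38*l - 110) + 40*l^2 + 220*l + 100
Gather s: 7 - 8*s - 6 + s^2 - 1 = s^2 - 8*s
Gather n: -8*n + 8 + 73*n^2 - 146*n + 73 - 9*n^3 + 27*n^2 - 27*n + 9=-9*n^3 + 100*n^2 - 181*n + 90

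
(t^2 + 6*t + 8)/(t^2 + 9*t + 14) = (t + 4)/(t + 7)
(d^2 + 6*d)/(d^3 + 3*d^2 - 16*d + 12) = d/(d^2 - 3*d + 2)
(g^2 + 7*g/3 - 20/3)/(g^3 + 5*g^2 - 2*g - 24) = (g - 5/3)/(g^2 + g - 6)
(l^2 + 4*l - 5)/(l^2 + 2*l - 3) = (l + 5)/(l + 3)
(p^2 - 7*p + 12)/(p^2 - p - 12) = (p - 3)/(p + 3)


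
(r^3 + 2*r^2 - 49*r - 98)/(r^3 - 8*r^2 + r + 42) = (r + 7)/(r - 3)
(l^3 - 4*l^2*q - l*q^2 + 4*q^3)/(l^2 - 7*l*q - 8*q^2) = (-l^2 + 5*l*q - 4*q^2)/(-l + 8*q)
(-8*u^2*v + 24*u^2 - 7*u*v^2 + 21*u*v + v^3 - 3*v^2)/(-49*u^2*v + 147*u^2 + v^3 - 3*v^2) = (8*u^2 + 7*u*v - v^2)/(49*u^2 - v^2)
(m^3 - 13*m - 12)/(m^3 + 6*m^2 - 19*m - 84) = (m + 1)/(m + 7)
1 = 1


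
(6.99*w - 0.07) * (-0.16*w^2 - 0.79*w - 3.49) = -1.1184*w^3 - 5.5109*w^2 - 24.3398*w + 0.2443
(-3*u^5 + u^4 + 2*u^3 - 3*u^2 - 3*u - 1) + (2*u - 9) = -3*u^5 + u^4 + 2*u^3 - 3*u^2 - u - 10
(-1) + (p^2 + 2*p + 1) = p^2 + 2*p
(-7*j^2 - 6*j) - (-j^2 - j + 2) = -6*j^2 - 5*j - 2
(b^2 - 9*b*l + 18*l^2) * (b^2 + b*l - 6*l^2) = b^4 - 8*b^3*l + 3*b^2*l^2 + 72*b*l^3 - 108*l^4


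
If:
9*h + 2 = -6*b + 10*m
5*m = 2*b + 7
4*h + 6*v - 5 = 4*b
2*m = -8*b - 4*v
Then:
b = -87/407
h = 562/407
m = 535/407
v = -17/74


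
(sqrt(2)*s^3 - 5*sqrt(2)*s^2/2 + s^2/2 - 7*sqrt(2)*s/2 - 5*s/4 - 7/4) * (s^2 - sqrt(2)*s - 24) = sqrt(2)*s^5 - 5*sqrt(2)*s^4/2 - 3*s^4/2 - 28*sqrt(2)*s^3 + 15*s^3/4 - 27*s^2/4 + 245*sqrt(2)*s^2/4 + 30*s + 343*sqrt(2)*s/4 + 42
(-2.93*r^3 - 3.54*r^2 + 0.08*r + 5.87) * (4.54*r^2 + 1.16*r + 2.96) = -13.3022*r^5 - 19.4704*r^4 - 12.416*r^3 + 16.2642*r^2 + 7.046*r + 17.3752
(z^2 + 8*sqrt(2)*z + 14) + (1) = z^2 + 8*sqrt(2)*z + 15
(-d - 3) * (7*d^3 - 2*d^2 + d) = -7*d^4 - 19*d^3 + 5*d^2 - 3*d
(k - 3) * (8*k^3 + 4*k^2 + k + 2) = 8*k^4 - 20*k^3 - 11*k^2 - k - 6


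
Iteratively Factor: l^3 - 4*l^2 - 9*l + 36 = (l - 3)*(l^2 - l - 12) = (l - 4)*(l - 3)*(l + 3)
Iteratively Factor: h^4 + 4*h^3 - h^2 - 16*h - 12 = (h + 3)*(h^3 + h^2 - 4*h - 4) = (h - 2)*(h + 3)*(h^2 + 3*h + 2) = (h - 2)*(h + 2)*(h + 3)*(h + 1)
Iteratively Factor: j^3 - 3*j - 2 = (j - 2)*(j^2 + 2*j + 1) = (j - 2)*(j + 1)*(j + 1)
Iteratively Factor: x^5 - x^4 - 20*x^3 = (x)*(x^4 - x^3 - 20*x^2) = x^2*(x^3 - x^2 - 20*x) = x^3*(x^2 - x - 20) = x^3*(x + 4)*(x - 5)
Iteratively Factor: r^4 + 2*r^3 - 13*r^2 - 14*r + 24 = (r + 4)*(r^3 - 2*r^2 - 5*r + 6) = (r - 1)*(r + 4)*(r^2 - r - 6) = (r - 3)*(r - 1)*(r + 4)*(r + 2)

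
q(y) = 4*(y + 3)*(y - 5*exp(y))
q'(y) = 4*y + 4*(1 - 5*exp(y))*(y + 3) - 20*exp(y)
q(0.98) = -196.49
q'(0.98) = -245.54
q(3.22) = -3033.38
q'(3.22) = -3576.30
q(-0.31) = -42.80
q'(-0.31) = -44.61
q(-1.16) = -20.07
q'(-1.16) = -15.09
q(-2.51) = -5.72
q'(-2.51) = -10.50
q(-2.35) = -7.35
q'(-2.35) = -9.95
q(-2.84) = -2.00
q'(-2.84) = -12.08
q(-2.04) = -10.33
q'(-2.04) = -9.42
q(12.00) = -48825717.43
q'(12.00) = -52081425.25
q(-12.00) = 432.00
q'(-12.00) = -84.00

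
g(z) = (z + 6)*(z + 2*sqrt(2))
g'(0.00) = 8.83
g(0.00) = 16.97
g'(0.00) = 8.83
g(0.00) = 16.97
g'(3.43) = 15.69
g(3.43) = 59.02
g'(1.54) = 11.91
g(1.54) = 32.94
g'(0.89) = 10.61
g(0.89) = 25.62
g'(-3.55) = 1.73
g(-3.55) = -1.77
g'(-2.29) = 4.25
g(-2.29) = 2.00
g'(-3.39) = 2.05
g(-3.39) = -1.47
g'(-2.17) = 4.49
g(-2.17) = 2.52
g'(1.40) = 11.63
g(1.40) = 31.29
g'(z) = 2*z + 2*sqrt(2) + 6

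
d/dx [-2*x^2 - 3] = -4*x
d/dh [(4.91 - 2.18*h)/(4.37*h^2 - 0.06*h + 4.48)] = (9.5266*h^2 - 42.9134*h - 9.4718)/(19.0969*h^4 - 0.5244*h^3 + 39.1588*h^2 - 0.5376*h + 20.0704)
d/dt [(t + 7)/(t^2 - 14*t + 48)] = (t^2 - 14*t - 2*(t - 7)*(t + 7) + 48)/(t^2 - 14*t + 48)^2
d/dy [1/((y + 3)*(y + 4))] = (-2*y - 7)/(y^4 + 14*y^3 + 73*y^2 + 168*y + 144)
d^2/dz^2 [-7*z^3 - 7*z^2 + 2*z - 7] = -42*z - 14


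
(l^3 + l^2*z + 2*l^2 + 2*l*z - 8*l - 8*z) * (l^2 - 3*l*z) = l^5 - 2*l^4*z + 2*l^4 - 3*l^3*z^2 - 4*l^3*z - 8*l^3 - 6*l^2*z^2 + 16*l^2*z + 24*l*z^2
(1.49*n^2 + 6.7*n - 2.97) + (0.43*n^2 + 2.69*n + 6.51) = 1.92*n^2 + 9.39*n + 3.54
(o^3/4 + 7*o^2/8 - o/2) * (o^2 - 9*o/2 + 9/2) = o^5/4 - o^4/4 - 53*o^3/16 + 99*o^2/16 - 9*o/4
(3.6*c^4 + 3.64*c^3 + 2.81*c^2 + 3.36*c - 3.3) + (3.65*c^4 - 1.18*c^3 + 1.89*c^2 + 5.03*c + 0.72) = 7.25*c^4 + 2.46*c^3 + 4.7*c^2 + 8.39*c - 2.58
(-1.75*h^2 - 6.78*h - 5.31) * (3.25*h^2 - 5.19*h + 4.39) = -5.6875*h^4 - 12.9525*h^3 + 10.2482*h^2 - 2.2053*h - 23.3109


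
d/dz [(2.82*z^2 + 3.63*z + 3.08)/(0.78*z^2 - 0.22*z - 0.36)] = (-3.4518*z^2 - 6.8352*z - 0.6292)/(0.6084*z^4 - 0.3432*z^3 - 0.5132*z^2 + 0.1584*z + 0.1296)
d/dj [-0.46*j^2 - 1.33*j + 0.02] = -0.92*j - 1.33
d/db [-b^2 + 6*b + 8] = 6 - 2*b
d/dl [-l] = -1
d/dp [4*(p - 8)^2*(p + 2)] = 4*(p - 8)*(3*p - 4)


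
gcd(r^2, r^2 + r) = r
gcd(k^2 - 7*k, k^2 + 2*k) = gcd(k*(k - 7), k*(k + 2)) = k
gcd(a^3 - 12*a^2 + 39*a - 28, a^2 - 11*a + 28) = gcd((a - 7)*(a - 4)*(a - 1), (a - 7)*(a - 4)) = a^2 - 11*a + 28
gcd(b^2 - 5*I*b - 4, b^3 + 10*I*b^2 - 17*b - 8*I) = 1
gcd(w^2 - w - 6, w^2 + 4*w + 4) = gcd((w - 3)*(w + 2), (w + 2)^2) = w + 2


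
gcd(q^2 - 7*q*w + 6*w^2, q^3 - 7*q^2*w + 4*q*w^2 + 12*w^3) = q - 6*w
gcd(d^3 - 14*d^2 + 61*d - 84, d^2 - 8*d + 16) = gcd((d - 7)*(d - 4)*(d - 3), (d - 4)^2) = d - 4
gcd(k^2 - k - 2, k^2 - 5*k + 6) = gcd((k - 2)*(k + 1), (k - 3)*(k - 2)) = k - 2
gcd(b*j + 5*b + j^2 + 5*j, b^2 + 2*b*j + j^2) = b + j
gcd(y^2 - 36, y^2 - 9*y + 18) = y - 6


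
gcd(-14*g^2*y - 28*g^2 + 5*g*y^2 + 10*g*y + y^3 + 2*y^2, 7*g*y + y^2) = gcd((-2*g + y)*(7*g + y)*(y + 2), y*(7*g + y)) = 7*g + y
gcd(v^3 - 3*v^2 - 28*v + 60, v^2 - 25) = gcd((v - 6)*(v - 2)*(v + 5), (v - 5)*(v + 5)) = v + 5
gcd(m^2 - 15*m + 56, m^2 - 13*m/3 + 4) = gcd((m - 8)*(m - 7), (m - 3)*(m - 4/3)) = 1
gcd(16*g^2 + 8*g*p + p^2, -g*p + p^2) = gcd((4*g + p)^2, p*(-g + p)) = 1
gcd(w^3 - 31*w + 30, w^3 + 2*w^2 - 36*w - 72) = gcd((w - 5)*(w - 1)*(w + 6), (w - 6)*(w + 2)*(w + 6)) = w + 6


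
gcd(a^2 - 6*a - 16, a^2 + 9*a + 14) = a + 2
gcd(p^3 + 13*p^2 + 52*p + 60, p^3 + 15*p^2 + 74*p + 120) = p^2 + 11*p + 30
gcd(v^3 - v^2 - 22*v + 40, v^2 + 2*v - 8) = v - 2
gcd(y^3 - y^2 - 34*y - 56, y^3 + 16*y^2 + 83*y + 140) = y + 4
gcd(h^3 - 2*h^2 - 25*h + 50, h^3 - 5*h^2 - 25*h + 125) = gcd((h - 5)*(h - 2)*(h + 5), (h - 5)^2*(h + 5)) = h^2 - 25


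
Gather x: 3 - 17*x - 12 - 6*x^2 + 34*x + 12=-6*x^2 + 17*x + 3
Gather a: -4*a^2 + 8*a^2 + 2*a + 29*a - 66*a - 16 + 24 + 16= 4*a^2 - 35*a + 24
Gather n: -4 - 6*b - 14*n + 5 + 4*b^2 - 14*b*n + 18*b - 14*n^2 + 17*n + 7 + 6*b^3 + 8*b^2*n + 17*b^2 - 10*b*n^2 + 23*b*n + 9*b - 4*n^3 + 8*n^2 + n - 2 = 6*b^3 + 21*b^2 + 21*b - 4*n^3 + n^2*(-10*b - 6) + n*(8*b^2 + 9*b + 4) + 6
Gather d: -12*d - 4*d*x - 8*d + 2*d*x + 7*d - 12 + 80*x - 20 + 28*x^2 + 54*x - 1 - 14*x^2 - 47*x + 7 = d*(-2*x - 13) + 14*x^2 + 87*x - 26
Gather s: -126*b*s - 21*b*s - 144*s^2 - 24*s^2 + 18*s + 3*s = -168*s^2 + s*(21 - 147*b)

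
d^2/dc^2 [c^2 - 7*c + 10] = 2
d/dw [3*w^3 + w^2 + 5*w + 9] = 9*w^2 + 2*w + 5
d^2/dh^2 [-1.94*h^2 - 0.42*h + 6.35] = -3.88000000000000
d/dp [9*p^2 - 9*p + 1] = 18*p - 9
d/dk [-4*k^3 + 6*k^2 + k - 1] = -12*k^2 + 12*k + 1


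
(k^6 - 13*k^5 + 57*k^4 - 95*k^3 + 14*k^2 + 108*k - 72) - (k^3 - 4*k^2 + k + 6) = k^6 - 13*k^5 + 57*k^4 - 96*k^3 + 18*k^2 + 107*k - 78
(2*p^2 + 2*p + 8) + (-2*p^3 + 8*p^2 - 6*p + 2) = -2*p^3 + 10*p^2 - 4*p + 10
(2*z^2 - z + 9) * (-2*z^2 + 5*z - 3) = -4*z^4 + 12*z^3 - 29*z^2 + 48*z - 27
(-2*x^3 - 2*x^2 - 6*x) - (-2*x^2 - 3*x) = -2*x^3 - 3*x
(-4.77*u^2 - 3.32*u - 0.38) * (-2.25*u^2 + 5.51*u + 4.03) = 10.7325*u^4 - 18.8127*u^3 - 36.6613*u^2 - 15.4734*u - 1.5314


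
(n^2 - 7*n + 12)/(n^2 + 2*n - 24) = (n - 3)/(n + 6)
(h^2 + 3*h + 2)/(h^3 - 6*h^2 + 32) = (h + 1)/(h^2 - 8*h + 16)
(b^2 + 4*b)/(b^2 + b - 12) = b/(b - 3)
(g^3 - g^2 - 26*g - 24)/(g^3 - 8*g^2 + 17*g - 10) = (g^3 - g^2 - 26*g - 24)/(g^3 - 8*g^2 + 17*g - 10)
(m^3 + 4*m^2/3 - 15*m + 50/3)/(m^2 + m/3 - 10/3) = (m^2 + 3*m - 10)/(m + 2)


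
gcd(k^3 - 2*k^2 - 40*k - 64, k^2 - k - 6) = k + 2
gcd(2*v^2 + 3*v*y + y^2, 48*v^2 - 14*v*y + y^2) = 1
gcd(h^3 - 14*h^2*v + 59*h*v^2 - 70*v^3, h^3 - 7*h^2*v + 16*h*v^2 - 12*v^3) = -h + 2*v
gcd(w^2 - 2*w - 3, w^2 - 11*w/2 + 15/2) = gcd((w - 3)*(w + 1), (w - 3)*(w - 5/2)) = w - 3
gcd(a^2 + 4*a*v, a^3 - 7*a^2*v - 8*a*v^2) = a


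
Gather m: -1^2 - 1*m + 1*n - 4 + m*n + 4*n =m*(n - 1) + 5*n - 5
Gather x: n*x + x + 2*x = x*(n + 3)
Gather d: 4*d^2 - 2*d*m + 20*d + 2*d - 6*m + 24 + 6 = 4*d^2 + d*(22 - 2*m) - 6*m + 30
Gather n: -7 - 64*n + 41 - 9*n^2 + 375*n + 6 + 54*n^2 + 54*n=45*n^2 + 365*n + 40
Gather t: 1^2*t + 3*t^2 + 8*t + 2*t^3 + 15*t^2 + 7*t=2*t^3 + 18*t^2 + 16*t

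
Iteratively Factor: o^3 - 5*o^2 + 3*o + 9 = (o - 3)*(o^2 - 2*o - 3) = (o - 3)^2*(o + 1)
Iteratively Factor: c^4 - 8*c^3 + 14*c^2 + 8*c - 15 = (c - 1)*(c^3 - 7*c^2 + 7*c + 15) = (c - 3)*(c - 1)*(c^2 - 4*c - 5) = (c - 5)*(c - 3)*(c - 1)*(c + 1)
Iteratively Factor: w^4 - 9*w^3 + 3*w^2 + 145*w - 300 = (w - 5)*(w^3 - 4*w^2 - 17*w + 60) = (w - 5)^2*(w^2 + w - 12) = (w - 5)^2*(w + 4)*(w - 3)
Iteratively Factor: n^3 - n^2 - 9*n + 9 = (n - 1)*(n^2 - 9) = (n - 3)*(n - 1)*(n + 3)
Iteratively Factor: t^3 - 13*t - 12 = (t - 4)*(t^2 + 4*t + 3) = (t - 4)*(t + 3)*(t + 1)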